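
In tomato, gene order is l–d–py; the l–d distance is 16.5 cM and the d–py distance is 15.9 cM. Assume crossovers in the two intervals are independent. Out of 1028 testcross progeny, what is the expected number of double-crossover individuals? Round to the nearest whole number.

Map distances give recombination frequencies of 0.165 and 0.159 for the two intervals.
With no interference, expected double-crossover frequency = 0.165 × 0.159 = 0.02624.
Expected number = 0.02624 × 1028 = 26.97 ≈ 27.

27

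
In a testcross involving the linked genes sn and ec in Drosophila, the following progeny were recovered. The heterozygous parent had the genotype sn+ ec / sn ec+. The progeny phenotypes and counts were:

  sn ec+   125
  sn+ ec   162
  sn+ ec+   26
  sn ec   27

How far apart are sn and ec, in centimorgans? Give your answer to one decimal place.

15.6 centimorgans

The recombinant classes are sn+ ec+ and sn ec: 26 + 27 = 53.
Recombination frequency = 53/340 = 0.1559 ≈ 15.6%, i.e. 15.6 centimorgans.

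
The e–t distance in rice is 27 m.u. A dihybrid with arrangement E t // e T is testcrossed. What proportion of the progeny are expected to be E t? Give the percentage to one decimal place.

36.5%

A map distance of 27 m.u. corresponds to a recombination frequency of 0.270.
The F1 is E t / e T, so E t is a parental gamete class with expected frequency (1 − r)/2 = 0.730/2 = 0.3650.
That is 0.3650 = 36.5% of the progeny.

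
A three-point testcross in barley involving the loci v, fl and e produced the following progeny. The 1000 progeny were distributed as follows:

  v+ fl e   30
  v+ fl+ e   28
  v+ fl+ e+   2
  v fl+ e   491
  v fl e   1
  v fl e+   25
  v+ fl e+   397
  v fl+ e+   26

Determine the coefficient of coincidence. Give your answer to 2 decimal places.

0.91

The two most frequent reciprocal classes, v+ fl e+ and v fl+ e, are the parental types, so the F1 was v+ fl e+ / v fl+ e.
The two rarest classes, v+ fl+ e+ and v fl e, are the double crossovers. Comparing them with the parentals, only the fl allele has switched, so fl is the middle locus and the order is e – fl – v.
e–fl: (56 + 3)/1000 = 0.0590; fl–v: (53 + 3)/1000 = 0.0560.
Expected DCO frequency = 0.0590 × 0.0560 ≈ 0.00330; observed = 3/1000 ≈ 0.00300.
Coefficient of coincidence = 0.00300/0.00330 ≈ 0.91.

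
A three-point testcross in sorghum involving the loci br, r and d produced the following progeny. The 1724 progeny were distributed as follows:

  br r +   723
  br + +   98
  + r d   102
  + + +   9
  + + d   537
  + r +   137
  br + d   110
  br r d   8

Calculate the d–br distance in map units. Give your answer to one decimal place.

The two most frequent reciprocal classes, br r + and + + d, are the parental types, so the F1 was br r + / + + d.
The two rarest classes, br r d and + + +, are the double crossovers. Comparing them with the parentals, only the d allele has switched, so d is the middle locus and the order is br – d – r.
Crossovers in the br–d interval produce the single-crossover classes + r + and br + d (137 + 110 = 247) plus the double crossovers (17).
RF(br–d) = (247 + 17) / 1724 = 264/1724 = 0.1531 → 15.3 map units.

15.3 map units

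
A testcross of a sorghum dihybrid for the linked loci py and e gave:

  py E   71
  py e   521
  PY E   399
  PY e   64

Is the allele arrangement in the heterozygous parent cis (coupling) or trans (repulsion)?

The two most frequent classes are PY E (399) and py e (521); these are the parental (non-recombinant) types.
So the F1 carried PY E on one chromosome and py e on the other — the recessive alleles are on the same chromosome (cis / coupling).

cis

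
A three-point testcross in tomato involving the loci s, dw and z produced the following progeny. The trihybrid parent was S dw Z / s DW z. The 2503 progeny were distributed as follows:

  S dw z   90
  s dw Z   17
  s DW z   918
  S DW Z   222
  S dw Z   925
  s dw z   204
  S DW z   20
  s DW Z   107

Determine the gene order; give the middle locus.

s

The two rarest classes, s dw Z and S DW z, are the double crossovers. Comparing them with the parentals, only the s allele has switched, so s is the middle locus and the order is dw – s – z.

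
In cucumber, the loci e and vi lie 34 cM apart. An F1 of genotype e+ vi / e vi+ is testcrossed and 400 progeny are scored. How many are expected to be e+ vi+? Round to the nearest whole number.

A map distance of 34 cM corresponds to a recombination frequency of 0.340.
The F1 is e+ vi / e vi+, so e+ vi+ is a recombinant gamete class with expected frequency r/2 = 0.340/2 = 0.1700.
Expected number = 0.1700 × 400 = 68.00 ≈ 68.

68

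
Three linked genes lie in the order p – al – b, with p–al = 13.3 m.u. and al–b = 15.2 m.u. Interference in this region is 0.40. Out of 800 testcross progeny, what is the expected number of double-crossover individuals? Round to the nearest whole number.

10

Map distances give recombination frequencies of 0.133 and 0.152 for the two intervals.
With interference 0.40 (so coincidence = 0.60), expected double-crossover frequency = 0.133 × 0.152 × 0.60 = 0.01213.
Expected number = 0.01213 × 800 = 9.70 ≈ 10.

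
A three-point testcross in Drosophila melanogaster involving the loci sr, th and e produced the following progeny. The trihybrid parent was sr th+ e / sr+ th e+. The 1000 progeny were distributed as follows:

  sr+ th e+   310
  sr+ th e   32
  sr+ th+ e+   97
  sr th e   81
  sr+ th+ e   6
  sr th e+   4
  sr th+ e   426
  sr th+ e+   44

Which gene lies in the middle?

The two rarest classes, sr+ th+ e and sr th e+, are the double crossovers. Comparing them with the parentals, only the sr allele has switched, so sr is the middle locus and the order is th – sr – e.

sr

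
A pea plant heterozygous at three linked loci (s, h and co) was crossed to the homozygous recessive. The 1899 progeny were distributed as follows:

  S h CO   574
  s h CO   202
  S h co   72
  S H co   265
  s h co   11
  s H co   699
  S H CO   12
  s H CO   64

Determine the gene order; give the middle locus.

The two most frequent reciprocal classes, s H co and S h CO, are the parental types, so the F1 was s H co / S h CO.
The two rarest classes, s h co and S H CO, are the double crossovers. Comparing them with the parentals, only the h allele has switched, so h is the middle locus and the order is s – h – co.

h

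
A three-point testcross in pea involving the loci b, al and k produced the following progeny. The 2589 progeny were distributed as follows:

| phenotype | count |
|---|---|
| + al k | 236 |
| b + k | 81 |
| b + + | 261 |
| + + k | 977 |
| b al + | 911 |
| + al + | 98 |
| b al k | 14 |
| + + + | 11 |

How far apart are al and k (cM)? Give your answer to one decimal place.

20.2 cM

The two most frequent reciprocal classes, + + k and b al +, are the parental types, so the F1 was + + k / b al +.
The two rarest classes, + + + and b al k, are the double crossovers. Comparing them with the parentals, only the k allele has switched, so k is the middle locus and the order is b – k – al.
Crossovers in the k–al interval produce the single-crossover classes + al k and b + + (236 + 261 = 497) plus the double crossovers (25).
RF(k–al) = (497 + 25) / 2589 = 522/2589 = 0.2016 → 20.2 cM.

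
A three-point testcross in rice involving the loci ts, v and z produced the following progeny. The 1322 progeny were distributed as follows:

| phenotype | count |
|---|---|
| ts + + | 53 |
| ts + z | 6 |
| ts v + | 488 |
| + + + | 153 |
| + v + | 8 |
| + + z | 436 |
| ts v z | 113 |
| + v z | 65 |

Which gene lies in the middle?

The two most frequent reciprocal classes, ts v + and + + z, are the parental types, so the F1 was ts v + / + + z.
The two rarest classes, + v + and ts + z, are the double crossovers. Comparing them with the parentals, only the ts allele has switched, so ts is the middle locus and the order is v – ts – z.

ts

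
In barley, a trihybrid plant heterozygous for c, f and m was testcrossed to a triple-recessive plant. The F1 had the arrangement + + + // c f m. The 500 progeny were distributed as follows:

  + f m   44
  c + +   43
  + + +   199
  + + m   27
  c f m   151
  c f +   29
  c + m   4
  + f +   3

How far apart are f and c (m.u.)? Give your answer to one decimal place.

18.8 m.u.

The two rarest classes, + f + and c + m, are the double crossovers. Comparing them with the parentals, only the f allele has switched, so f is the middle locus and the order is m – f – c.
Crossovers in the f–c interval produce the single-crossover classes c + + and + f m (43 + 44 = 87) plus the double crossovers (7).
RF(f–c) = (87 + 7) / 500 = 94/500 = 0.1880 → 18.8 m.u.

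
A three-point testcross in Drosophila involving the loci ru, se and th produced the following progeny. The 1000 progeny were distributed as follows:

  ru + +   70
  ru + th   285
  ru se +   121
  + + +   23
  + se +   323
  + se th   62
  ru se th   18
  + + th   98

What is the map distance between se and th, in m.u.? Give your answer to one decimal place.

17.3 m.u.

The two most frequent reciprocal classes, + se + and ru + th, are the parental types, so the F1 was + se + / ru + th.
The two rarest classes, + + + and ru se th, are the double crossovers. Comparing them with the parentals, only the se allele has switched, so se is the middle locus and the order is ru – se – th.
Crossovers in the se–th interval produce the single-crossover classes + se th and ru + + (62 + 70 = 132) plus the double crossovers (41).
RF(se–th) = (132 + 41) / 1000 = 173/1000 = 0.1730 → 17.3 m.u.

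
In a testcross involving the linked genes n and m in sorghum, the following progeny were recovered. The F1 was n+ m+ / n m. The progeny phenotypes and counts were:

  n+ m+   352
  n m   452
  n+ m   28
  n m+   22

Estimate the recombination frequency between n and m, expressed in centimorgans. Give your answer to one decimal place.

5.9 centimorgans

The recombinant classes are n+ m and n m+: 28 + 22 = 50.
Recombination frequency = 50/854 = 0.0585 ≈ 5.9%, i.e. 5.9 centimorgans.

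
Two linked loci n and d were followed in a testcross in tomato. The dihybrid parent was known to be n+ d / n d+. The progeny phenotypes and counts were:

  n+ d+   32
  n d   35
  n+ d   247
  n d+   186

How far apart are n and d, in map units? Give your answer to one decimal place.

13.4 map units

The recombinant classes are n+ d+ and n d: 32 + 35 = 67.
Recombination frequency = 67/500 = 0.1340 ≈ 13.4%, i.e. 13.4 map units.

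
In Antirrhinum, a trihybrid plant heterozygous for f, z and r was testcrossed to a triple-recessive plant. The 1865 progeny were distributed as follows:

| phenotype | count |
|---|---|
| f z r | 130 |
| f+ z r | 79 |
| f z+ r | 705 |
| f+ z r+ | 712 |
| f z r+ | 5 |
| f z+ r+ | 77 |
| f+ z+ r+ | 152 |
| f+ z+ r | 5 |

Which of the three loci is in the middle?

f

The two most frequent reciprocal classes, f+ z r+ and f z+ r, are the parental types, so the F1 was f+ z r+ / f z+ r.
The two rarest classes, f z r+ and f+ z+ r, are the double crossovers. Comparing them with the parentals, only the f allele has switched, so f is the middle locus and the order is r – f – z.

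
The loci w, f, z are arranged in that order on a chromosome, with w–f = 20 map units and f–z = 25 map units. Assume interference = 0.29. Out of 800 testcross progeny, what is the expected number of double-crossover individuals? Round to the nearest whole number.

28

Map distances give recombination frequencies of 0.200 and 0.250 for the two intervals.
With interference 0.29 (so coincidence = 0.71), expected double-crossover frequency = 0.200 × 0.250 × 0.71 = 0.03550.
Expected number = 0.03550 × 800 = 28.40 ≈ 28.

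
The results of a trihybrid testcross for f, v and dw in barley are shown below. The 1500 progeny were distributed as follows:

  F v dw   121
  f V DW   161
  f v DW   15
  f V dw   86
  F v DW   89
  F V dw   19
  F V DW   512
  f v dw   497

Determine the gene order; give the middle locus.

dw

The two most frequent reciprocal classes, F V DW and f v dw, are the parental types, so the F1 was F V DW / f v dw.
The two rarest classes, F V dw and f v DW, are the double crossovers. Comparing them with the parentals, only the dw allele has switched, so dw is the middle locus and the order is f – dw – v.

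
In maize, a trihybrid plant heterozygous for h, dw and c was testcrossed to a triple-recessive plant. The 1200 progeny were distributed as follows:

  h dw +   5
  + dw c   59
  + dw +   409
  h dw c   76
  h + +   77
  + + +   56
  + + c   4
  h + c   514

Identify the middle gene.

The two most frequent reciprocal classes, + dw + and h + c, are the parental types, so the F1 was + dw + / h + c.
The two rarest classes, h dw + and + + c, are the double crossovers. Comparing them with the parentals, only the h allele has switched, so h is the middle locus and the order is c – h – dw.

h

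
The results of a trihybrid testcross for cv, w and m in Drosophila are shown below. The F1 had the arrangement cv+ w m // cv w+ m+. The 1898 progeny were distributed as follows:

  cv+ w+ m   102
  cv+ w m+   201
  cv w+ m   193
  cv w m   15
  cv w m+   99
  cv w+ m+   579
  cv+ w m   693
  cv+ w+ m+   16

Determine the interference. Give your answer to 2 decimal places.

The two rarest classes, cv w m and cv+ w+ m+, are the double crossovers. Comparing them with the parentals, only the cv allele has switched, so cv is the middle locus and the order is w – cv – m.
w–cv: (201 + 31)/1898 = 0.1222; cv–m: (394 + 31)/1898 = 0.2239.
Expected DCO frequency = 0.1222 × 0.2239 ≈ 0.02736; observed = 31/1898 ≈ 0.01633.
Coefficient of coincidence = 0.01633/0.02736 ≈ 0.60; interference = 1 − 0.60 = 0.40.

0.40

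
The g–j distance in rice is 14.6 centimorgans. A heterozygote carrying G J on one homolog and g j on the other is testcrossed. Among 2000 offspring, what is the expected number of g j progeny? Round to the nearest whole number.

854

A map distance of 14.6 centimorgans corresponds to a recombination frequency of 0.146.
The F1 is G J / g j, so g j is a parental gamete class with expected frequency (1 − r)/2 = 0.854/2 = 0.4270.
Expected number = 0.4270 × 2000 = 854.00 ≈ 854.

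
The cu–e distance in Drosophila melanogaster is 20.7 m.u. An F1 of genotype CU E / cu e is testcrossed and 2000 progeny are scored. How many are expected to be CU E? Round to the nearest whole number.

A map distance of 20.7 m.u. corresponds to a recombination frequency of 0.207.
The F1 is CU E / cu e, so CU E is a parental gamete class with expected frequency (1 − r)/2 = 0.793/2 = 0.3965.
Expected number = 0.3965 × 2000 = 793.00 ≈ 793.

793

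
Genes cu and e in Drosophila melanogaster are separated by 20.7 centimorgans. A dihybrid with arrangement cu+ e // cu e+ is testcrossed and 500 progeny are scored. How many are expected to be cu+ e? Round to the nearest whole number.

198

A map distance of 20.7 centimorgans corresponds to a recombination frequency of 0.207.
The F1 is cu+ e / cu e+, so cu+ e is a parental gamete class with expected frequency (1 − r)/2 = 0.793/2 = 0.3965.
Expected number = 0.3965 × 500 = 198.25 ≈ 198.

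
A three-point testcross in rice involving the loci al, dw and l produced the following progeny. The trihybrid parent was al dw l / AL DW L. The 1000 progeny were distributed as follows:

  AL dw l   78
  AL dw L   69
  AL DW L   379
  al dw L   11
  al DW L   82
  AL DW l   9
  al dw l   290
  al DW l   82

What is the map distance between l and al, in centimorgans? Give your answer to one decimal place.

18.0 centimorgans

The two rarest classes, al dw L and AL DW l, are the double crossovers. Comparing them with the parentals, only the l allele has switched, so l is the middle locus and the order is dw – l – al.
Crossovers in the l–al interval produce the single-crossover classes AL dw l and al DW L (78 + 82 = 160) plus the double crossovers (20).
RF(l–al) = (160 + 20) / 1000 = 180/1000 = 0.1800 → 18.0 centimorgans.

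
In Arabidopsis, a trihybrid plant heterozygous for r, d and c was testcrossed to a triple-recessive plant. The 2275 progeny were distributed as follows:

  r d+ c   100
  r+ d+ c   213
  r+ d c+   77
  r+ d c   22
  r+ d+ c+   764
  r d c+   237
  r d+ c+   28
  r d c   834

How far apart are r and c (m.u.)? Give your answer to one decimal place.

22.0 m.u.

The two most frequent reciprocal classes, r+ d+ c+ and r d c, are the parental types, so the F1 was r+ d+ c+ / r d c.
The two rarest classes, r d+ c+ and r+ d c, are the double crossovers. Comparing them with the parentals, only the r allele has switched, so r is the middle locus and the order is d – r – c.
Crossovers in the r–c interval produce the single-crossover classes r+ d+ c and r d c+ (213 + 237 = 450) plus the double crossovers (50).
RF(r–c) = (450 + 50) / 2275 = 500/2275 = 0.2198 → 22.0 m.u.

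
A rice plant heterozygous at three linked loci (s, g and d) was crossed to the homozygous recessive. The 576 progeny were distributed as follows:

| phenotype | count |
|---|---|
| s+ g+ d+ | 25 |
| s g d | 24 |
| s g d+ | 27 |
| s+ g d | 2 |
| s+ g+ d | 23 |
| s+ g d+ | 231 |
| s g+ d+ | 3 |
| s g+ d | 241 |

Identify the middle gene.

d

The two most frequent reciprocal classes, s g+ d and s+ g d+, are the parental types, so the F1 was s g+ d / s+ g d+.
The two rarest classes, s g+ d+ and s+ g d, are the double crossovers. Comparing them with the parentals, only the d allele has switched, so d is the middle locus and the order is g – d – s.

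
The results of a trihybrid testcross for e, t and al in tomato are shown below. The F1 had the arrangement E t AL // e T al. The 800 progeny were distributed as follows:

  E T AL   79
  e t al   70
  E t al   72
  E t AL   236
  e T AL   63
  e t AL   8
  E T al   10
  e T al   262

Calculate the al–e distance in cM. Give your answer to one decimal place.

19.1 cM

The two rarest classes, e t AL and E T al, are the double crossovers. Comparing them with the parentals, only the e allele has switched, so e is the middle locus and the order is al – e – t.
Crossovers in the al–e interval produce the single-crossover classes E t al and e T AL (72 + 63 = 135) plus the double crossovers (18).
RF(al–e) = (135 + 18) / 800 = 153/800 = 0.1913 → 19.1 cM.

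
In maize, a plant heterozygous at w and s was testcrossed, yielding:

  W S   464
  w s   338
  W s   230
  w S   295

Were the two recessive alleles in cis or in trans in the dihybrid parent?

cis

The two most frequent classes are W S (464) and w s (338); these are the parental (non-recombinant) types.
So the F1 carried W S on one chromosome and w s on the other — the recessive alleles are on the same chromosome (cis / coupling).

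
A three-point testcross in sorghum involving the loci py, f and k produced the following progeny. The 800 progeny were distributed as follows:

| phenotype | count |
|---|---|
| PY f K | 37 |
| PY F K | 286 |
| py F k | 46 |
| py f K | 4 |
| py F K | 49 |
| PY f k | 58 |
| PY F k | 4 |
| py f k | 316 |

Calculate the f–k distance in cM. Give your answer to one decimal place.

11.4 cM

The two most frequent reciprocal classes, PY F K and py f k, are the parental types, so the F1 was PY F K / py f k.
The two rarest classes, PY F k and py f K, are the double crossovers. Comparing them with the parentals, only the k allele has switched, so k is the middle locus and the order is f – k – py.
Crossovers in the f–k interval produce the single-crossover classes PY f K and py F k (37 + 46 = 83) plus the double crossovers (8).
RF(f–k) = (83 + 8) / 800 = 91/800 = 0.1138 → 11.4 cM.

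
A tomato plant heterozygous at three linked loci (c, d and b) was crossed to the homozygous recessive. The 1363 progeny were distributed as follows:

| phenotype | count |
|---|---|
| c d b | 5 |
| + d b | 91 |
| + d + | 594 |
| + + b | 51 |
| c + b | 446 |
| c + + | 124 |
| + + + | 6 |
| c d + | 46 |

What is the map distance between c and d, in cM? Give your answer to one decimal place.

The two most frequent reciprocal classes, c + b and + d +, are the parental types, so the F1 was c + b / + d +.
The two rarest classes, c d b and + + +, are the double crossovers. Comparing them with the parentals, only the d allele has switched, so d is the middle locus and the order is c – d – b.
Crossovers in the c–d interval produce the single-crossover classes + + b and c d + (51 + 46 = 97) plus the double crossovers (11).
RF(c–d) = (97 + 11) / 1363 = 108/1363 = 0.0792 → 7.9 cM.

7.9 cM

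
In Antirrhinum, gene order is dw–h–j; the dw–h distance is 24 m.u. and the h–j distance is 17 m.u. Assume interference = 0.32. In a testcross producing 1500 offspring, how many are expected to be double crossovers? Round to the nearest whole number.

42

Map distances give recombination frequencies of 0.240 and 0.170 for the two intervals.
With interference 0.32 (so coincidence = 0.68), expected double-crossover frequency = 0.240 × 0.170 × 0.68 = 0.02774.
Expected number = 0.02774 × 1500 = 41.62 ≈ 42.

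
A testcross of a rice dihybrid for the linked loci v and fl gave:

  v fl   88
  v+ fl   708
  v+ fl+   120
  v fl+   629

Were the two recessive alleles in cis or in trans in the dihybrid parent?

trans

The two most frequent classes are v+ fl (708) and v fl+ (629); these are the parental (non-recombinant) types.
So the F1 carried v+ fl on one chromosome and v fl+ on the other — the recessive alleles are on opposite chromosomes (trans / repulsion).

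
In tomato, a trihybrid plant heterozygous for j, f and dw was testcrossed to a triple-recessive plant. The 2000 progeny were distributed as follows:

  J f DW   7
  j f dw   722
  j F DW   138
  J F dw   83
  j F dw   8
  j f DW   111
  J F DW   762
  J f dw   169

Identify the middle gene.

f

The two most frequent reciprocal classes, j f dw and J F DW, are the parental types, so the F1 was j f dw / J F DW.
The two rarest classes, j F dw and J f DW, are the double crossovers. Comparing them with the parentals, only the f allele has switched, so f is the middle locus and the order is j – f – dw.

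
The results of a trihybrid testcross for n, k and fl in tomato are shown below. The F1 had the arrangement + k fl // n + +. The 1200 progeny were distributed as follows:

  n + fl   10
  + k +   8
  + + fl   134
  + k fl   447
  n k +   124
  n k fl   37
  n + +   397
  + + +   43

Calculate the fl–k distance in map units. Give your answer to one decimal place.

23.0 map units

The two rarest classes, + k + and n + fl, are the double crossovers. Comparing them with the parentals, only the fl allele has switched, so fl is the middle locus and the order is n – fl – k.
Crossovers in the fl–k interval produce the single-crossover classes + + fl and n k + (134 + 124 = 258) plus the double crossovers (18).
RF(fl–k) = (258 + 18) / 1200 = 276/1200 = 0.2300 → 23.0 map units.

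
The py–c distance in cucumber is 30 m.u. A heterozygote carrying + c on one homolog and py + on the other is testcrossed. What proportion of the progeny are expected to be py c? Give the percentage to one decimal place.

A map distance of 30 m.u. corresponds to a recombination frequency of 0.300.
The F1 is + c / py +, so py c is a recombinant gamete class with expected frequency r/2 = 0.300/2 = 0.1500.
That is 0.1500 = 15.0% of the progeny.

15.0%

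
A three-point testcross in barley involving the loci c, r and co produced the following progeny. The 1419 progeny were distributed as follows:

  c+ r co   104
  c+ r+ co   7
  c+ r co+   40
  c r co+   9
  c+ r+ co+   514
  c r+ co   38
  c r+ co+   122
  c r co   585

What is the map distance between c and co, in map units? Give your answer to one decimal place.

The two most frequent reciprocal classes, c r co and c+ r+ co+, are the parental types, so the F1 was c r co / c+ r+ co+.
The two rarest classes, c r co+ and c+ r+ co, are the double crossovers. Comparing them with the parentals, only the co allele has switched, so co is the middle locus and the order is r – co – c.
Crossovers in the co–c interval produce the single-crossover classes c+ r co and c r+ co+ (104 + 122 = 226) plus the double crossovers (16).
RF(co–c) = (226 + 16) / 1419 = 242/1419 = 0.1705 → 17.1 map units.

17.1 map units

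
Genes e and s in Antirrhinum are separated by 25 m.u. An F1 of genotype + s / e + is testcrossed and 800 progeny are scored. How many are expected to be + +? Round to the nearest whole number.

100

A map distance of 25 m.u. corresponds to a recombination frequency of 0.250.
The F1 is + s / e +, so + + is a recombinant gamete class with expected frequency r/2 = 0.250/2 = 0.1250.
Expected number = 0.1250 × 800 = 100.00 ≈ 100.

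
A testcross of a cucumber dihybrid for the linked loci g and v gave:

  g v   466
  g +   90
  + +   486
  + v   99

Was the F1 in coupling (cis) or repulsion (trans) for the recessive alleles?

cis

The two most frequent classes are + + (486) and g v (466); these are the parental (non-recombinant) types.
So the F1 carried + + on one chromosome and g v on the other — the recessive alleles are on the same chromosome (cis / coupling).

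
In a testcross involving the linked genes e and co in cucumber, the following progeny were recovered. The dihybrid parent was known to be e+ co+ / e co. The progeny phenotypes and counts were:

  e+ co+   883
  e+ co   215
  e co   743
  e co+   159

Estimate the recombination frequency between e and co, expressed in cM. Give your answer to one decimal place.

18.7 cM

The recombinant classes are e+ co and e co+: 215 + 159 = 374.
Recombination frequency = 374/2000 = 0.1870 ≈ 18.7%, i.e. 18.7 cM.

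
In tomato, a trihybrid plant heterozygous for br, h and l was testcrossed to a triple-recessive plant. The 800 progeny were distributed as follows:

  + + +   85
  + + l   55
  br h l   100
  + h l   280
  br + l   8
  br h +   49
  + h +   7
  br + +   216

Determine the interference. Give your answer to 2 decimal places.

0.50

The two most frequent reciprocal classes, + h l and br + +, are the parental types, so the F1 was + h l / br + +.
The two rarest classes, + h + and br + l, are the double crossovers. Comparing them with the parentals, only the l allele has switched, so l is the middle locus and the order is h – l – br.
h–l: (104 + 15)/800 = 0.1487; l–br: (185 + 15)/800 = 0.2500.
Expected DCO frequency = 0.1487 × 0.2500 ≈ 0.03717; observed = 15/800 ≈ 0.01875.
Coefficient of coincidence = 0.01875/0.03717 ≈ 0.50; interference = 1 − 0.50 = 0.50.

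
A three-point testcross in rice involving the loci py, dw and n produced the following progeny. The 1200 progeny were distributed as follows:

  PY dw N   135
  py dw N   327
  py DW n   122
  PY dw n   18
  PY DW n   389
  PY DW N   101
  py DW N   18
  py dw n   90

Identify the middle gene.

The two most frequent reciprocal classes, py dw N and PY DW n, are the parental types, so the F1 was py dw N / PY DW n.
The two rarest classes, py DW N and PY dw n, are the double crossovers. Comparing them with the parentals, only the dw allele has switched, so dw is the middle locus and the order is n – dw – py.

dw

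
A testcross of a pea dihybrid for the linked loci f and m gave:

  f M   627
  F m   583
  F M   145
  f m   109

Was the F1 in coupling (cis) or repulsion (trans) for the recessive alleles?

trans

The two most frequent classes are F m (583) and f M (627); these are the parental (non-recombinant) types.
So the F1 carried F m on one chromosome and f M on the other — the recessive alleles are on opposite chromosomes (trans / repulsion).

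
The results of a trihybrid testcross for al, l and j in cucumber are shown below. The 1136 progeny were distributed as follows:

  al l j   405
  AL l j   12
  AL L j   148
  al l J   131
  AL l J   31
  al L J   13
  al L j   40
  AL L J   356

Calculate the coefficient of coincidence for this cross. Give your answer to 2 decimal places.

0.97

The two most frequent reciprocal classes, al l j and AL L J, are the parental types, so the F1 was al l j / AL L J.
The two rarest classes, AL l j and al L J, are the double crossovers. Comparing them with the parentals, only the al allele has switched, so al is the middle locus and the order is j – al – l.
j–al: (279 + 25)/1136 = 0.2676; al–l: (71 + 25)/1136 = 0.0845.
Expected DCO frequency = 0.2676 × 0.0845 ≈ 0.02261; observed = 25/1136 ≈ 0.02201.
Coefficient of coincidence = 0.02201/0.02261 ≈ 0.97.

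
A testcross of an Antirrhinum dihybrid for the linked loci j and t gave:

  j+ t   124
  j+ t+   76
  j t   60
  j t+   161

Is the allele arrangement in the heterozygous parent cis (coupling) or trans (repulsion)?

The two most frequent classes are j+ t (124) and j t+ (161); these are the parental (non-recombinant) types.
So the F1 carried j+ t on one chromosome and j t+ on the other — the recessive alleles are on opposite chromosomes (trans / repulsion).

trans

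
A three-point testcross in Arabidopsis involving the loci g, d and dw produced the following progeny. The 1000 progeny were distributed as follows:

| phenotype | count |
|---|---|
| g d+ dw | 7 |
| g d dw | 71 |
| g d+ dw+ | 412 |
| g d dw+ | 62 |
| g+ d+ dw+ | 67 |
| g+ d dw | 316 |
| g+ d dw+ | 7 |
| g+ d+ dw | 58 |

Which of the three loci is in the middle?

The two most frequent reciprocal classes, g d+ dw+ and g+ d dw, are the parental types, so the F1 was g d+ dw+ / g+ d dw.
The two rarest classes, g d+ dw and g+ d dw+, are the double crossovers. Comparing them with the parentals, only the dw allele has switched, so dw is the middle locus and the order is g – dw – d.

dw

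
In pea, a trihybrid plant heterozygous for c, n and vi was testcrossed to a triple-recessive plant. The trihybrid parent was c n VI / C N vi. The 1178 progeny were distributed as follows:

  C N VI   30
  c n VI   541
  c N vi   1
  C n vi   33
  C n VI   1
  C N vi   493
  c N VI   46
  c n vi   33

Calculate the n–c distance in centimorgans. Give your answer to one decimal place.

The two rarest classes, C n VI and c N vi, are the double crossovers. Comparing them with the parentals, only the c allele has switched, so c is the middle locus and the order is n – c – vi.
Crossovers in the n–c interval produce the single-crossover classes c N VI and C n vi (46 + 33 = 79) plus the double crossovers (2).
RF(n–c) = (79 + 2) / 1178 = 81/1178 = 0.0688 → 6.9 centimorgans.

6.9 centimorgans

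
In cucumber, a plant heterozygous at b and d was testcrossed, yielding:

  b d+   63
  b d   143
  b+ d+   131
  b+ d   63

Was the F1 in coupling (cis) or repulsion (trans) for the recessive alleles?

cis

The two most frequent classes are b+ d+ (131) and b d (143); these are the parental (non-recombinant) types.
So the F1 carried b+ d+ on one chromosome and b d on the other — the recessive alleles are on the same chromosome (cis / coupling).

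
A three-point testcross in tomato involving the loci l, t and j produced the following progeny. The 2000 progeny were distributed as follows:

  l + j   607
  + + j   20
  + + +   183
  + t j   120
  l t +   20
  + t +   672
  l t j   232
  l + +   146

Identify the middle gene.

The two most frequent reciprocal classes, l + j and + t +, are the parental types, so the F1 was l + j / + t +.
The two rarest classes, + + j and l t +, are the double crossovers. Comparing them with the parentals, only the l allele has switched, so l is the middle locus and the order is j – l – t.

l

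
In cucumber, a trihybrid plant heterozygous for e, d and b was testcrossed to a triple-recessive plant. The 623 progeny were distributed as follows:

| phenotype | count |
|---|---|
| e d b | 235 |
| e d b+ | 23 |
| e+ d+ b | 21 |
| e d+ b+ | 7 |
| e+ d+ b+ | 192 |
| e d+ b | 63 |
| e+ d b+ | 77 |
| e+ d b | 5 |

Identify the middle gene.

e

The two most frequent reciprocal classes, e+ d+ b+ and e d b, are the parental types, so the F1 was e+ d+ b+ / e d b.
The two rarest classes, e d+ b+ and e+ d b, are the double crossovers. Comparing them with the parentals, only the e allele has switched, so e is the middle locus and the order is b – e – d.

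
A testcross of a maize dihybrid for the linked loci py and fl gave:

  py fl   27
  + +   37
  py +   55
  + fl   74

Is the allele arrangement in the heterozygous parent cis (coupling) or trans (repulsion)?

trans

The two most frequent classes are + fl (74) and py + (55); these are the parental (non-recombinant) types.
So the F1 carried + fl on one chromosome and py + on the other — the recessive alleles are on opposite chromosomes (trans / repulsion).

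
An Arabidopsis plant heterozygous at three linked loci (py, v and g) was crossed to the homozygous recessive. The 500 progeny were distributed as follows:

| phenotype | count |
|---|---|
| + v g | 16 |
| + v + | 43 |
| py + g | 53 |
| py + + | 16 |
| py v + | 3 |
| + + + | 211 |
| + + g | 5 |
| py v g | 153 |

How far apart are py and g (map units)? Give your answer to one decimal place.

8.0 map units

The two most frequent reciprocal classes, + + + and py v g, are the parental types, so the F1 was + + + / py v g.
The two rarest classes, + + g and py v +, are the double crossovers. Comparing them with the parentals, only the g allele has switched, so g is the middle locus and the order is py – g – v.
Crossovers in the py–g interval produce the single-crossover classes py + + and + v g (16 + 16 = 32) plus the double crossovers (8).
RF(py–g) = (32 + 8) / 500 = 40/500 = 0.0800 → 8.0 map units.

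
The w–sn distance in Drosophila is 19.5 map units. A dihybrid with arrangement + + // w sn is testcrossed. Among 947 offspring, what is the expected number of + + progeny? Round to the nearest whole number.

381

A map distance of 19.5 map units corresponds to a recombination frequency of 0.195.
The F1 is + + / w sn, so + + is a parental gamete class with expected frequency (1 − r)/2 = 0.805/2 = 0.4025.
Expected number = 0.4025 × 947 = 381.17 ≈ 381.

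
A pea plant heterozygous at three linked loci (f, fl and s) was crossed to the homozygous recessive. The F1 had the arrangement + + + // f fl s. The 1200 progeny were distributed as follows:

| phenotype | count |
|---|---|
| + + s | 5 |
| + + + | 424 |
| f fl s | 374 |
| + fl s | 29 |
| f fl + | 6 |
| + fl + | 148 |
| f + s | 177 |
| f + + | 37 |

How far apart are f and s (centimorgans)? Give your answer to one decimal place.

The two rarest classes, + + s and f fl +, are the double crossovers. Comparing them with the parentals, only the s allele has switched, so s is the middle locus and the order is f – s – fl.
Crossovers in the f–s interval produce the single-crossover classes f + + and + fl s (37 + 29 = 66) plus the double crossovers (11).
RF(f–s) = (66 + 11) / 1200 = 77/1200 = 0.0642 → 6.4 centimorgans.

6.4 centimorgans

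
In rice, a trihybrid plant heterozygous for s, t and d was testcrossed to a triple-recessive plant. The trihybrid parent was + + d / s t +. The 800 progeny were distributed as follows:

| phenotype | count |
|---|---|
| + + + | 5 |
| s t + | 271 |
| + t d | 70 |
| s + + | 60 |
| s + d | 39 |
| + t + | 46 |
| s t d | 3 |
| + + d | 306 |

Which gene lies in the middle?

The two rarest classes, + + + and s t d, are the double crossovers. Comparing them with the parentals, only the d allele has switched, so d is the middle locus and the order is t – d – s.

d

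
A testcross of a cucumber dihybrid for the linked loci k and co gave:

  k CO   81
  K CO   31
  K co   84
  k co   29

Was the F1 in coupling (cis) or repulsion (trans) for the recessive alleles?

trans

The two most frequent classes are K co (84) and k CO (81); these are the parental (non-recombinant) types.
So the F1 carried K co on one chromosome and k CO on the other — the recessive alleles are on opposite chromosomes (trans / repulsion).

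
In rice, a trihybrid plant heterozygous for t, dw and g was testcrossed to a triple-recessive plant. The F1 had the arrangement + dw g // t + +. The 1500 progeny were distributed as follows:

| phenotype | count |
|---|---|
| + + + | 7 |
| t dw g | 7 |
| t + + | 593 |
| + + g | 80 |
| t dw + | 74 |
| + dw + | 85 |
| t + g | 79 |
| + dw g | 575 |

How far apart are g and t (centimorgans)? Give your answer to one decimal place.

The two rarest classes, t dw g and + + +, are the double crossovers. Comparing them with the parentals, only the t allele has switched, so t is the middle locus and the order is dw – t – g.
Crossovers in the t–g interval produce the single-crossover classes + dw + and t + g (85 + 79 = 164) plus the double crossovers (14).
RF(t–g) = (164 + 14) / 1500 = 178/1500 = 0.1187 → 11.9 centimorgans.

11.9 centimorgans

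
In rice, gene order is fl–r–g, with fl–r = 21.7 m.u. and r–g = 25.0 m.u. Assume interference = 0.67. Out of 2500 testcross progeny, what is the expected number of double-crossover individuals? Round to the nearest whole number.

Map distances give recombination frequencies of 0.217 and 0.250 for the two intervals.
With interference 0.67 (so coincidence = 0.33), expected double-crossover frequency = 0.217 × 0.250 × 0.33 = 0.01790.
Expected number = 0.01790 × 2500 = 44.76 ≈ 45.

45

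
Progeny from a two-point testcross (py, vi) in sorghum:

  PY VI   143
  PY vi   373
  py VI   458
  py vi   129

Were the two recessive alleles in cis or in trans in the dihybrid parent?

The two most frequent classes are PY vi (373) and py VI (458); these are the parental (non-recombinant) types.
So the F1 carried PY vi on one chromosome and py VI on the other — the recessive alleles are on opposite chromosomes (trans / repulsion).

trans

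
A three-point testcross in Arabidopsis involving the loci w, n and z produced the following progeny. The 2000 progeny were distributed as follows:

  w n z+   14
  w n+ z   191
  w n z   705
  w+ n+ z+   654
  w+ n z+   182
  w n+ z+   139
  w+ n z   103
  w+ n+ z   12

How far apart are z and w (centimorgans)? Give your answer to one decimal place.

The two most frequent reciprocal classes, w n z and w+ n+ z+, are the parental types, so the F1 was w n z / w+ n+ z+.
The two rarest classes, w n z+ and w+ n+ z, are the double crossovers. Comparing them with the parentals, only the z allele has switched, so z is the middle locus and the order is n – z – w.
Crossovers in the z–w interval produce the single-crossover classes w+ n z and w n+ z+ (103 + 139 = 242) plus the double crossovers (26).
RF(z–w) = (242 + 26) / 2000 = 268/2000 = 0.1340 → 13.4 centimorgans.

13.4 centimorgans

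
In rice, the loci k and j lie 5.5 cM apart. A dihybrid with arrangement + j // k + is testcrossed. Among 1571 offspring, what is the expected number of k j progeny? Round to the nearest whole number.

43

A map distance of 5.5 cM corresponds to a recombination frequency of 0.055.
The F1 is + j / k +, so k j is a recombinant gamete class with expected frequency r/2 = 0.055/2 = 0.0275.
Expected number = 0.0275 × 1571 = 43.20 ≈ 43.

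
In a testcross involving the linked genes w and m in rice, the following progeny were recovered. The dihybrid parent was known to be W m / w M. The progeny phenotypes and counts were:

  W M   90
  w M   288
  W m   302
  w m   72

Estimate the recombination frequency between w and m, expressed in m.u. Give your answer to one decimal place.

21.5 m.u.

The recombinant classes are W M and w m: 90 + 72 = 162.
Recombination frequency = 162/752 = 0.2154 ≈ 21.5%, i.e. 21.5 m.u.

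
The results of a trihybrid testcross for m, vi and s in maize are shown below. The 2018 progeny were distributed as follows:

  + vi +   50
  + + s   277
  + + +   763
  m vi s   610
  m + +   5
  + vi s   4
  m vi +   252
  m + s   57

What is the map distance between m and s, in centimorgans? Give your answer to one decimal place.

26.7 centimorgans

The two most frequent reciprocal classes, + + + and m vi s, are the parental types, so the F1 was + + + / m vi s.
The two rarest classes, m + + and + vi s, are the double crossovers. Comparing them with the parentals, only the m allele has switched, so m is the middle locus and the order is vi – m – s.
Crossovers in the m–s interval produce the single-crossover classes + + s and m vi + (277 + 252 = 529) plus the double crossovers (9).
RF(m–s) = (529 + 9) / 2018 = 538/2018 = 0.2666 → 26.7 centimorgans.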